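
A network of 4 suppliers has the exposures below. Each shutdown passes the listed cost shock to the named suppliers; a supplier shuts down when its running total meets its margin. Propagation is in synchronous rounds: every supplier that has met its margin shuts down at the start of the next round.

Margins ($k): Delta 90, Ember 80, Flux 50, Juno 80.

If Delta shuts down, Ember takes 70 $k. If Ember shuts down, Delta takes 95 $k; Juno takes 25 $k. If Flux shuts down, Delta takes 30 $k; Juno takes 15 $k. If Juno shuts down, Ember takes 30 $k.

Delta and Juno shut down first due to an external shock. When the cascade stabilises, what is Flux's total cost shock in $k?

Round 1 — Delta, Juno shut down (initial).
  Ember: +70+30 → 100 ≥ 80
Round 2 — Ember shuts down.
No further shutdowns.

0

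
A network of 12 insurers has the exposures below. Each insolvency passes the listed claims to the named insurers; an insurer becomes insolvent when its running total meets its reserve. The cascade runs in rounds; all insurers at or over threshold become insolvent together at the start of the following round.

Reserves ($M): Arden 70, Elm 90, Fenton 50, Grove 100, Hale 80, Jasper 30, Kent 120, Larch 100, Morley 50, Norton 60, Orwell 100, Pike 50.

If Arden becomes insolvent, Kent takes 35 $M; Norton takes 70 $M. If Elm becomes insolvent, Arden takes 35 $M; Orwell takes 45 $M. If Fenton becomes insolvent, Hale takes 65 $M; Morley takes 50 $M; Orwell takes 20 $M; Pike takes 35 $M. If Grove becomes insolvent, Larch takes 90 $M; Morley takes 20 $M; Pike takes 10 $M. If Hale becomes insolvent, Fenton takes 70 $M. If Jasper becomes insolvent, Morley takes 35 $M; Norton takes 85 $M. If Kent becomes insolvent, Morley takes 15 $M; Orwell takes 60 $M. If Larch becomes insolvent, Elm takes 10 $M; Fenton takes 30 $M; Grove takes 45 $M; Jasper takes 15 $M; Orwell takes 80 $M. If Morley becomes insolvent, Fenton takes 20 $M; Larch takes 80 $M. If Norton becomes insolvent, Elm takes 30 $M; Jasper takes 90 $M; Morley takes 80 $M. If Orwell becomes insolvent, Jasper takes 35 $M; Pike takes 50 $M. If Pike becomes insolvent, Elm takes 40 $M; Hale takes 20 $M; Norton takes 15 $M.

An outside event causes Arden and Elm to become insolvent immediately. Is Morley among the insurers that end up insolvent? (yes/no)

Round 1 — Arden, Elm become insolvent (initial).
  Kent: +35 → 35 < 120
  Norton: +70 → 70 ≥ 60
  Orwell: +45 → 45 < 100
Round 2 — Norton becomes insolvent.
  Jasper: +90 → 90 ≥ 30
  Morley: +80 → 80 ≥ 50
Round 3 — Jasper, Morley become insolvent.
  Fenton: +20 → 20 < 50
  Larch: +80 → 80 < 100
No further insolvencies.

yes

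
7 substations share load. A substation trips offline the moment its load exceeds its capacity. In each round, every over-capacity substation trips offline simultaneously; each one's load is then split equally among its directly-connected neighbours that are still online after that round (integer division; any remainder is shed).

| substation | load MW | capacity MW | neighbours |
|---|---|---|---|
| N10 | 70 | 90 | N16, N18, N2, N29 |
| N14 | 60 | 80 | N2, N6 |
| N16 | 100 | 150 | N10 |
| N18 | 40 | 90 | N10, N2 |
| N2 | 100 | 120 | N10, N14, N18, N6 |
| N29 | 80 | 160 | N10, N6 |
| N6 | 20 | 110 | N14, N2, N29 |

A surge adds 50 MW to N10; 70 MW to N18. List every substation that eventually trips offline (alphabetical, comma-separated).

N10, N14, N18, N2, N29, N6

Round 1 — N10 at 120 > 90; N18 at 110 > 90. N10, N18 trip offline.
  N10 sheds 120 MW to N16, N2, N29: 40 each.
    N16: 100+40 = 140 ≤ 150
    N2: 100+40 = 140 > 120
    N29: 80+40 = 120 ≤ 160
  N18 sheds 110 MW to N2: 110 each.
    N2: 140+110 = 250 > 120
Round 2 — N2 trips offline.
  N2 sheds 250 MW to N14, N6: 125 each.
    N14: 60+125 = 185 > 80
    N6: 20+125 = 145 > 110
Round 3 — N14, N6 trip offline.
  N14 sheds 185 MW: no online neighbours, lost.
  N6 sheds 145 MW to N29: 145 each.
    N29: 120+145 = 265 > 160
Round 4 — N29 trips offline.
  N29 sheds 265 MW: no online neighbours, lost.
No further trips.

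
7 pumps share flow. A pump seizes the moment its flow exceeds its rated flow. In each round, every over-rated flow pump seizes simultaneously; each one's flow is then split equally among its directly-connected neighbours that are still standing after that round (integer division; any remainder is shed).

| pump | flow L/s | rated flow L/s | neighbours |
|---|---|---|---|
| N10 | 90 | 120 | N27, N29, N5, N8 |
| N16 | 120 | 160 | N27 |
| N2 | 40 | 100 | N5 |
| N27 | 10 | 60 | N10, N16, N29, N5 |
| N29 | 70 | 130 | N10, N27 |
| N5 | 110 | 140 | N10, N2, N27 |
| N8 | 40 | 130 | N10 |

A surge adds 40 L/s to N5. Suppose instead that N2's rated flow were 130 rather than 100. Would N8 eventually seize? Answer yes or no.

With N2's rated flow at 130:
Round 1 — N5 at 150 > 140. N5 seizes.
  N5 sheds 150 L/s to N10, N2, N27: 50 each.
    N10: 90+50 = 140 > 120
    N2: 40+50 = 90 ≤ 130
    N27: 10+50 = 60 ≤ 60
Round 2 — N10 seizes.
  N10 sheds 140 L/s to N27, N29, N8: 46 each (2 lost).
    N27: 60+46 = 106 > 60
    N29: 70+46 = 116 ≤ 130
    N8: 40+46 = 86 ≤ 130
Round 3 — N27 seizes.
  N27 sheds 106 L/s to N16, N29: 53 each.
    N16: 120+53 = 173 > 160
    N29: 116+53 = 169 > 130
Round 4 — N16, N29 seize.
  N16 sheds 173 L/s: no online neighbours, lost.
  N29 sheds 169 L/s: no online neighbours, lost.
No further seizures.

no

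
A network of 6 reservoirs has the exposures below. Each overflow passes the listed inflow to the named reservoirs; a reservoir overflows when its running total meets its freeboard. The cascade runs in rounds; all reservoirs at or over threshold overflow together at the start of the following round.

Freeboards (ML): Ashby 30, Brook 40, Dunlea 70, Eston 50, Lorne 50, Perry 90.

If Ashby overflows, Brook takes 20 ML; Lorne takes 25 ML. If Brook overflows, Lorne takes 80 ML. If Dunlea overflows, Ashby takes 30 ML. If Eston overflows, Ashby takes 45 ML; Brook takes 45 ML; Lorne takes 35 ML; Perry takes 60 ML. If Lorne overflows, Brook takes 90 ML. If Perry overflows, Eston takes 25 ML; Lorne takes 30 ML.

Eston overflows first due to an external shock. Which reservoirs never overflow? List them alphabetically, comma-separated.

Dunlea, Perry

Round 1 — Eston overflows (initial).
  Ashby: +45 → 45 ≥ 30
  Brook: +45 → 45 ≥ 40
  Lorne: +35 → 35 < 50
  Perry: +60 → 60 < 90
Round 2 — Ashby, Brook overflow.
  Lorne: +25+80 → 140 ≥ 50
Round 3 — Lorne overflows.
No further overflows.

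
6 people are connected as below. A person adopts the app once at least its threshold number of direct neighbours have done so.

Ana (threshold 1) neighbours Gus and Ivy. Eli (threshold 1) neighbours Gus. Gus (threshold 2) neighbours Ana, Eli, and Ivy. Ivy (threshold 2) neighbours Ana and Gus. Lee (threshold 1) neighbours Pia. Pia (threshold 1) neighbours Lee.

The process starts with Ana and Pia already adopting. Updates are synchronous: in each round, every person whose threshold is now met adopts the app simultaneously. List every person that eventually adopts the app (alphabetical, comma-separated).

Ana, Lee, Pia

Round 1 — Ana, Pia adopt the app (initial).
Round 2 — checking thresholds:
  Gus: 1 of 3 neighbours < 2, not yet.
  Ivy: 1 of 2 neighbours < 2, not yet.
  Lee: 1 of 1 neighbours ≥ 1, adopts the app.
Round 3 — no new adoptions; cascade stops.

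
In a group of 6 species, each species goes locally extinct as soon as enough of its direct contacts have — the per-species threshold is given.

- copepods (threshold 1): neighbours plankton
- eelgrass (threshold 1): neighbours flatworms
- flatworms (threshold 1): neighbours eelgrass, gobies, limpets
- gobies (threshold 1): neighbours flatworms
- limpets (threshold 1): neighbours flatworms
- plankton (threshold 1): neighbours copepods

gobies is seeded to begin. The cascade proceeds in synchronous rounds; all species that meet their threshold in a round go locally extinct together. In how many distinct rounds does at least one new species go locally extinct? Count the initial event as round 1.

Round 1 — gobies goes locally extinct (initial).
Round 2 — checking thresholds:
  flatworms: 1 of 3 neighbours ≥ 1, goes locally extinct.
Round 3 — checking thresholds:
  eelgrass: 1 of 1 neighbours ≥ 1, goes locally extinct.
  limpets: 1 of 1 neighbours ≥ 1, goes locally extinct.
Round 4 — no new extinctions; cascade stops.

3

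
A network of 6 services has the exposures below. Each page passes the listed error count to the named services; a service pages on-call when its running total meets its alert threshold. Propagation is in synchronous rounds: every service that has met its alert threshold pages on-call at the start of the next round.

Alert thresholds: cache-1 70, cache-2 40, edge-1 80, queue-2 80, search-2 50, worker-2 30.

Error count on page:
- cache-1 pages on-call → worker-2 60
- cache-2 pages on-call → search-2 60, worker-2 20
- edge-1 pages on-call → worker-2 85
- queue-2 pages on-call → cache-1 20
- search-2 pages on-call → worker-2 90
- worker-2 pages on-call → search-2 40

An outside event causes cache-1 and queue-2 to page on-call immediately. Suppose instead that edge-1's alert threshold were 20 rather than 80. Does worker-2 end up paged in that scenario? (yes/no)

With edge-1's alert threshold at 20:
Round 1 — cache-1, queue-2 page on-call (initial).
  worker-2: +60 → 60 ≥ 30
Round 2 — worker-2 pages on-call.
  search-2: +40 → 40 < 50
No further pages.

yes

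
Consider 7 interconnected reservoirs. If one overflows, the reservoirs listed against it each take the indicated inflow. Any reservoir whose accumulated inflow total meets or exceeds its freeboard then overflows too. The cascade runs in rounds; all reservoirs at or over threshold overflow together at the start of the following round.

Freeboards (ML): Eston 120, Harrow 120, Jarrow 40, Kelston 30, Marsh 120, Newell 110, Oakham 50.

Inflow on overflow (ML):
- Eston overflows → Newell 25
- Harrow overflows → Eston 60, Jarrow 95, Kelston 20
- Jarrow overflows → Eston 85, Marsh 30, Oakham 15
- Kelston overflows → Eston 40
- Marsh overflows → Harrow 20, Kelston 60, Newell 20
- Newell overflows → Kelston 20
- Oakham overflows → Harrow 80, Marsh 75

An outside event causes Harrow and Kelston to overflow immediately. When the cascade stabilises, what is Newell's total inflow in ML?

25

Round 1 — Harrow, Kelston overflow (initial).
  Eston: +60+40 → 100 < 120
  Jarrow: +95 → 95 ≥ 40
Round 2 — Jarrow overflows.
  Eston: +85 → 185 ≥ 120
  Marsh: +30 → 30 < 120
  Oakham: +15 → 15 < 50
Round 3 — Eston overflows.
  Newell: +25 → 25 < 110
No further overflows.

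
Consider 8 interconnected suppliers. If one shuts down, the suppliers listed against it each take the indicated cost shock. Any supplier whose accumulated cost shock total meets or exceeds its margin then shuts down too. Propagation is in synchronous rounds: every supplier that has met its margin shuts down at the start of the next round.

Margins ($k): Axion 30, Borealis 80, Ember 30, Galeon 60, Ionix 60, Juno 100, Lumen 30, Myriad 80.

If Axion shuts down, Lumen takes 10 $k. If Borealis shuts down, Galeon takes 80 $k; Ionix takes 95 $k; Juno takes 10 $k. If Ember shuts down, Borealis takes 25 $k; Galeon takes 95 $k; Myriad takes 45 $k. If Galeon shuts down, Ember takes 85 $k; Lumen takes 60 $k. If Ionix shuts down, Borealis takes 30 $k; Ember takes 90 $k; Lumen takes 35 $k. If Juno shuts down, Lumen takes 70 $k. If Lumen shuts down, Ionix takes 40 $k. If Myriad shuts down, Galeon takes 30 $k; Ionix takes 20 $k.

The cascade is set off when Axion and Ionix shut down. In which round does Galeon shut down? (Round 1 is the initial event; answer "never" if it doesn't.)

3

Round 1 — Axion, Ionix shut down (initial).
  Borealis: +30 → 30 < 80
  Ember: +90 → 90 ≥ 30
  Lumen: +10+35 → 45 ≥ 30
Round 2 — Ember, Lumen shut down.
  Borealis: +25 → 55 < 80
  Galeon: +95 → 95 ≥ 60
  Myriad: +45 → 45 < 80
Round 3 — Galeon shuts down.
No further shutdowns.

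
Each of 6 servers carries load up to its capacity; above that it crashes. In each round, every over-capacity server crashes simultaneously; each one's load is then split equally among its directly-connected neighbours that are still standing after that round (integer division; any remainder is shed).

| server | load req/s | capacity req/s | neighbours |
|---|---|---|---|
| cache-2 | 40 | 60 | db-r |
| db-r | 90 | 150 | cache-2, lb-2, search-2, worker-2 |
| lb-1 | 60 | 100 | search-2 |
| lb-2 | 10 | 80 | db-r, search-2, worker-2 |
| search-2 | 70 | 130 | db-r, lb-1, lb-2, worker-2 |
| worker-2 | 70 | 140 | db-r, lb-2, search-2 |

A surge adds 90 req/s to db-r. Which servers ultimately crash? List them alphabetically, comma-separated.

Round 1 — db-r at 180 > 150. db-r crashes.
  db-r sheds 180 req/s to cache-2, lb-2, search-2, worker-2: 45 each.
    cache-2: 40+45 = 85 > 60
    lb-2: 10+45 = 55 ≤ 80
    search-2: 70+45 = 115 ≤ 130
    worker-2: 70+45 = 115 ≤ 140
Round 2 — cache-2 crashes.
  cache-2 sheds 85 req/s: no online neighbours, lost.
No further crashes.

cache-2, db-r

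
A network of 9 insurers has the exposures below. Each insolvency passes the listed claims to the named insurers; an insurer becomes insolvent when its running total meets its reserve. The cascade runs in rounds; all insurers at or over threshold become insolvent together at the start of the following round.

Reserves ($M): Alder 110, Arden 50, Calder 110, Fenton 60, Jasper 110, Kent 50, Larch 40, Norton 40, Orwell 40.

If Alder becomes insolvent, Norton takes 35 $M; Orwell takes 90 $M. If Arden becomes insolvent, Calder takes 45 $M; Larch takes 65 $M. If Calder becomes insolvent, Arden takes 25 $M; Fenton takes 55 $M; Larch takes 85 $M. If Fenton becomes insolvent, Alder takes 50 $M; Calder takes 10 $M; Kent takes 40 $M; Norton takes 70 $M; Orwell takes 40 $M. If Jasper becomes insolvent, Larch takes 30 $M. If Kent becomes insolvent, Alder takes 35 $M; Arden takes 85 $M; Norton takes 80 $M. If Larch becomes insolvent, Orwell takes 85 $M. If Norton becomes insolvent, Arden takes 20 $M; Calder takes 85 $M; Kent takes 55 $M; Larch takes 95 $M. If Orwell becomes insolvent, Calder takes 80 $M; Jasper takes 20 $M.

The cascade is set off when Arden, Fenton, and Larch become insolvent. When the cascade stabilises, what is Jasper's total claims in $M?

20

Round 1 — Arden, Fenton, Larch become insolvent (initial).
  Alder: +50 → 50 < 110
  Calder: +45+10 → 55 < 110
  Kent: +40 → 40 < 50
  Norton: +70 → 70 ≥ 40
  Orwell: +40+85 → 125 ≥ 40
Round 2 — Norton, Orwell become insolvent.
  Calder: +85+80 → 220 ≥ 110
  Jasper: +20 → 20 < 110
  Kent: +55 → 95 ≥ 50
Round 3 — Calder, Kent become insolvent.
  Alder: +35 → 85 < 110
No further insolvencies.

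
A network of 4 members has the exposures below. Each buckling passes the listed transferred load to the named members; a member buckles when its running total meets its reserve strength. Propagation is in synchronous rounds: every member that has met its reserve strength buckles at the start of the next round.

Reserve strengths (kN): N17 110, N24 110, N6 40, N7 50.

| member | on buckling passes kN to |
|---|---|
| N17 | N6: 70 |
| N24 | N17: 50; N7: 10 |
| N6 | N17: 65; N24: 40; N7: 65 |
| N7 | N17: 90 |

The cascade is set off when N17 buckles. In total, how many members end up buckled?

Round 1 — N17 buckles (initial).
  N6: +70 → 70 ≥ 40
Round 2 — N6 buckles.
  N24: +40 → 40 < 110
  N7: +65 → 65 ≥ 50
Round 3 — N7 buckles.
No further bucklings.

3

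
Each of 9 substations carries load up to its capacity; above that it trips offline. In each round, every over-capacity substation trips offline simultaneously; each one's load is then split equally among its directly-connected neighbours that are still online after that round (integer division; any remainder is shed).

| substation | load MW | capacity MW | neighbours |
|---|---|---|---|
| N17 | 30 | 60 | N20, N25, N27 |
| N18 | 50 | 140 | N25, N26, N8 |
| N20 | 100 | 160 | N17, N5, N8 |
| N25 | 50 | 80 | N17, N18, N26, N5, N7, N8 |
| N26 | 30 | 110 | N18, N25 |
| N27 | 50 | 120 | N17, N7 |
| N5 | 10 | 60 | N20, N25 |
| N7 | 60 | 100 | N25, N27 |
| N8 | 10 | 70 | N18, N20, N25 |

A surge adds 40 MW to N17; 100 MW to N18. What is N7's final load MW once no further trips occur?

Round 1 — N17 at 70 > 60; N18 at 150 > 140. N17, N18 trip offline.
  N17 sheds 70 MW to N20, N25, N27: 23 each (1 lost).
    N20: 100+23 = 123 ≤ 160
    N25: 50+23 = 73 ≤ 80
    N27: 50+23 = 73 ≤ 120
  N18 sheds 150 MW to N25, N26, N8: 50 each.
    N25: 73+50 = 123 > 80
    N26: 30+50 = 80 ≤ 110
    N8: 10+50 = 60 ≤ 70
Round 2 — N25 trips offline.
  N25 sheds 123 MW to N26, N5, N7, N8: 30 each (3 lost).
    N26: 80+30 = 110 ≤ 110
    N5: 10+30 = 40 ≤ 60
    N7: 60+30 = 90 ≤ 100
    N8: 60+30 = 90 > 70
Round 3 — N8 trips offline.
  N8 sheds 90 MW to N20: 90 each.
    N20: 123+90 = 213 > 160
Round 4 — N20 trips offline.
  N20 sheds 213 MW to N5: 213 each.
    N5: 40+213 = 253 > 60
Round 5 — N5 trips offline.
  N5 sheds 253 MW: no online neighbours, lost.
No further trips.

90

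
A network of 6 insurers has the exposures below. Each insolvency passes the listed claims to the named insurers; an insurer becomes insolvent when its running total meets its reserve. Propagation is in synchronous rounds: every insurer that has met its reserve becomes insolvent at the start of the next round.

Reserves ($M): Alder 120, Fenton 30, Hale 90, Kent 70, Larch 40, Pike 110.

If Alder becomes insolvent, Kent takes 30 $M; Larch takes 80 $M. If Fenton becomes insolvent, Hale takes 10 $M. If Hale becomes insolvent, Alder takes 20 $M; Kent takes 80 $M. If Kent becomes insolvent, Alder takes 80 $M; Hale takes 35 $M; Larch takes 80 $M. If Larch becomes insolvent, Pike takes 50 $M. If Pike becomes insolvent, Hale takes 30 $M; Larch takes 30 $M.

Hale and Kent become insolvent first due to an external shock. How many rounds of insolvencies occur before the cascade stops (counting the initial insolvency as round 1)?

Round 1 — Hale, Kent become insolvent (initial).
  Alder: +20+80 → 100 < 120
  Larch: +80 → 80 ≥ 40
Round 2 — Larch becomes insolvent.
  Pike: +50 → 50 < 110
No further insolvencies.

2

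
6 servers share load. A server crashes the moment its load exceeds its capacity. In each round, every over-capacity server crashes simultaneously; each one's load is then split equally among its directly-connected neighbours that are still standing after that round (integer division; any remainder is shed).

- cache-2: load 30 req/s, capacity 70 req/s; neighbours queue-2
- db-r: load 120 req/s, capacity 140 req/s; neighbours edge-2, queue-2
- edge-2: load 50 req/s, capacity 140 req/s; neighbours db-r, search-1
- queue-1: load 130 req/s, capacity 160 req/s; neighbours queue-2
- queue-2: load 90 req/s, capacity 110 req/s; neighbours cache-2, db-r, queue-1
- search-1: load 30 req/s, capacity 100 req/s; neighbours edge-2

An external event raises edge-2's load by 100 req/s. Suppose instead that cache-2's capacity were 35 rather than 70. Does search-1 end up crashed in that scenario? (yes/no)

With cache-2's capacity at 35:
Round 1 — edge-2 at 150 > 140. edge-2 crashes.
  edge-2 sheds 150 req/s to db-r, search-1: 75 each.
    db-r: 120+75 = 195 > 140
    search-1: 30+75 = 105 > 100
Round 2 — db-r, search-1 crash.
  db-r sheds 195 req/s to queue-2: 195 each.
    queue-2: 90+195 = 285 > 110
  search-1 sheds 105 req/s: no online neighbours, lost.
Round 3 — queue-2 crashes.
  queue-2 sheds 285 req/s to cache-2, queue-1: 142 each (1 lost).
    cache-2: 30+142 = 172 > 35
    queue-1: 130+142 = 272 > 160
Round 4 — cache-2, queue-1 crash.
  cache-2 sheds 172 req/s: no online neighbours, lost.
  queue-1 sheds 272 req/s: no online neighbours, lost.
No further crashes.

yes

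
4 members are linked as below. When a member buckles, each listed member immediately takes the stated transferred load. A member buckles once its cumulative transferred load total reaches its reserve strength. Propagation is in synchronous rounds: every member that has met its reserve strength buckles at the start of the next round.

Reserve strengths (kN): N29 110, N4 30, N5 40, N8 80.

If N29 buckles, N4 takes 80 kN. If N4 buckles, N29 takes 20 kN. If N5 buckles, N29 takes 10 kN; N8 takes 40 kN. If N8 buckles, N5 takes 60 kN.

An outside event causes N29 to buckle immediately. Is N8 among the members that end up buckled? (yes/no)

no

Round 1 — N29 buckles (initial).
  N4: +80 → 80 ≥ 30
Round 2 — N4 buckles.
No further bucklings.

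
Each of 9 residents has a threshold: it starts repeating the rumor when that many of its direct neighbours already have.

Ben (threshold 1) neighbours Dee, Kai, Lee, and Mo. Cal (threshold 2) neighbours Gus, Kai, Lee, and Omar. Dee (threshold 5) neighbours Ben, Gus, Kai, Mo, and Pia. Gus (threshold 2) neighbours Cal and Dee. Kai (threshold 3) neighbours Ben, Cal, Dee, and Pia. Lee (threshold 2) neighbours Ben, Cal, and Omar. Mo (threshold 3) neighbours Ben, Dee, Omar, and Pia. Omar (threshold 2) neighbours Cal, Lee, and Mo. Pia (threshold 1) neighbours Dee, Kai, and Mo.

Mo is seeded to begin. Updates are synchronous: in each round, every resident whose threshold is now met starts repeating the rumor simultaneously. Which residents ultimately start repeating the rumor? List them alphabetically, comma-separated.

Round 1 — Mo starts repeating the rumor (initial).
Round 2 — checking thresholds:
  Ben: 1 of 4 neighbours ≥ 1, starts repeating the rumor.
  Dee: 1 of 5 neighbours < 5, below threshold.
  Omar: 1 of 3 neighbours < 2, below threshold.
  Pia: 1 of 3 neighbours ≥ 1, starts repeating the rumor.
Round 3 — no new spreads; cascade stops.

Ben, Mo, Pia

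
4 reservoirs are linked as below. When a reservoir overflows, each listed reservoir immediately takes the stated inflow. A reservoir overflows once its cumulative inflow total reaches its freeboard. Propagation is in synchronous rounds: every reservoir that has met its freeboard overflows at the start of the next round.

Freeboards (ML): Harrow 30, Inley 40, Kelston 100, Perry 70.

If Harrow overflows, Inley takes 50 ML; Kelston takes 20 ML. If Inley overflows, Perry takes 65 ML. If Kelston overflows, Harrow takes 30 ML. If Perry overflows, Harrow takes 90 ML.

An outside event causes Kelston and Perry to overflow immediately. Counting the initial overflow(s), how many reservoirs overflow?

4

Round 1 — Kelston, Perry overflow (initial).
  Harrow: +30+90 → 120 ≥ 30
Round 2 — Harrow overflows.
  Inley: +50 → 50 ≥ 40
Round 3 — Inley overflows.
No further overflows.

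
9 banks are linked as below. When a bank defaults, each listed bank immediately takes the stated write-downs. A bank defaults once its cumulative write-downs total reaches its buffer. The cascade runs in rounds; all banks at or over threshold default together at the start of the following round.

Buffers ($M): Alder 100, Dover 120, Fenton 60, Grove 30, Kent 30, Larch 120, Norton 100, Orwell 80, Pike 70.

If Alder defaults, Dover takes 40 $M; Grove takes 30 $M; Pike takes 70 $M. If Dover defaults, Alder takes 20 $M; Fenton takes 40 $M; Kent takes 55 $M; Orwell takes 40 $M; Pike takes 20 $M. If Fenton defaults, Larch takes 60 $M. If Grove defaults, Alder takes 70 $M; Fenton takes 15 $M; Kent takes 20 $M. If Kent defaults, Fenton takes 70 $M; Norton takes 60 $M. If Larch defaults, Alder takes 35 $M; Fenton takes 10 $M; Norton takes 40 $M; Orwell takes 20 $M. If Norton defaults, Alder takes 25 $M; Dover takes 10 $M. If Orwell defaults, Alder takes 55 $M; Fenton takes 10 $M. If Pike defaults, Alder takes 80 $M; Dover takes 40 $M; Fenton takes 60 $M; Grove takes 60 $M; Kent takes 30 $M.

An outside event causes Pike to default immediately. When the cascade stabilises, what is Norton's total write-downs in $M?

60

Round 1 — Pike defaults (initial).
  Alder: +80 → 80 < 100
  Dover: +40 → 40 < 120
  Fenton: +60 → 60 ≥ 60
  Grove: +60 → 60 ≥ 30
  Kent: +30 → 30 ≥ 30
Round 2 — Fenton, Grove, Kent default.
  Alder: +70 → 150 ≥ 100
  Larch: +60 → 60 < 120
  Norton: +60 → 60 < 100
Round 3 — Alder defaults.
  Dover: +40 → 80 < 120
No further defaults.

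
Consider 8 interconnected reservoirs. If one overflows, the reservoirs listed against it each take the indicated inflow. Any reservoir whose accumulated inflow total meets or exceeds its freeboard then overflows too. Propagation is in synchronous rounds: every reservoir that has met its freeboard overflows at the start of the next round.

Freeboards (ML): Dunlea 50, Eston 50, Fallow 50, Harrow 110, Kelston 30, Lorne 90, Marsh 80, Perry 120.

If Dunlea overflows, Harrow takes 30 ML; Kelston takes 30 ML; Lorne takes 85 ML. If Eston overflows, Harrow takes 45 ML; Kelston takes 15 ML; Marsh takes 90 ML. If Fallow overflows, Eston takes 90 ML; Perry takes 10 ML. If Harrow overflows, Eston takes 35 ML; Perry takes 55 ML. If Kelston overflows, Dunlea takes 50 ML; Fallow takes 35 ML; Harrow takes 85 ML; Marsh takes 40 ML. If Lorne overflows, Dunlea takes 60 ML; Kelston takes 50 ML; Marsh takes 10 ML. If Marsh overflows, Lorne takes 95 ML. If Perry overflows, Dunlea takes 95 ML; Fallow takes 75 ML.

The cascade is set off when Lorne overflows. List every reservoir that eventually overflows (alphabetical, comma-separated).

Dunlea, Harrow, Kelston, Lorne

Round 1 — Lorne overflows (initial).
  Dunlea: +60 → 60 ≥ 50
  Kelston: +50 → 50 ≥ 30
  Marsh: +10 → 10 < 80
Round 2 — Dunlea, Kelston overflow.
  Fallow: +35 → 35 < 50
  Harrow: +30+85 → 115 ≥ 110
  Marsh: +40 → 50 < 80
Round 3 — Harrow overflows.
  Eston: +35 → 35 < 50
  Perry: +55 → 55 < 120
No further overflows.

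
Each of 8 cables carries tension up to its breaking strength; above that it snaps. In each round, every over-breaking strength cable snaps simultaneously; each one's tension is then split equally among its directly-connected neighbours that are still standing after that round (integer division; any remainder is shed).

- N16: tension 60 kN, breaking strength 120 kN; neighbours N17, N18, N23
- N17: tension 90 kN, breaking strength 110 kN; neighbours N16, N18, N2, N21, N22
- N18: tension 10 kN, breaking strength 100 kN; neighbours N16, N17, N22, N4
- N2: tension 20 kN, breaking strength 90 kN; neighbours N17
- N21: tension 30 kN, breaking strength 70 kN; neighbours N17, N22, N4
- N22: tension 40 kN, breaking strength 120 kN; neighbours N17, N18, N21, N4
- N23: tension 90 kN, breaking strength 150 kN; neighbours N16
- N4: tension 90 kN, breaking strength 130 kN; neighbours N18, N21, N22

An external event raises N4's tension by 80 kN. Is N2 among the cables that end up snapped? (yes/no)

no

Round 1 — N4 at 170 > 130. N4 snaps.
  N4 sheds 170 kN to N18, N21, N22: 56 each (2 lost).
    N18: 10+56 = 66 ≤ 100
    N21: 30+56 = 86 > 70
    N22: 40+56 = 96 ≤ 120
Round 2 — N21 snaps.
  N21 sheds 86 kN to N17, N22: 43 each.
    N17: 90+43 = 133 > 110
    N22: 96+43 = 139 > 120
Round 3 — N17, N22 snap.
  N17 sheds 133 kN to N16, N18, N2: 44 each (1 lost).
    N16: 60+44 = 104 ≤ 120
    N18: 66+44 = 110 > 100
    N2: 20+44 = 64 ≤ 90
  N22 sheds 139 kN to N18: 139 each.
    N18: 110+139 = 249 > 100
Round 4 — N18 snaps.
  N18 sheds 249 kN to N16: 249 each.
    N16: 104+249 = 353 > 120
Round 5 — N16 snaps.
  N16 sheds 353 kN to N23: 353 each.
    N23: 90+353 = 443 > 150
Round 6 — N23 snaps.
  N23 sheds 443 kN: no online neighbours, lost.
No further breaks.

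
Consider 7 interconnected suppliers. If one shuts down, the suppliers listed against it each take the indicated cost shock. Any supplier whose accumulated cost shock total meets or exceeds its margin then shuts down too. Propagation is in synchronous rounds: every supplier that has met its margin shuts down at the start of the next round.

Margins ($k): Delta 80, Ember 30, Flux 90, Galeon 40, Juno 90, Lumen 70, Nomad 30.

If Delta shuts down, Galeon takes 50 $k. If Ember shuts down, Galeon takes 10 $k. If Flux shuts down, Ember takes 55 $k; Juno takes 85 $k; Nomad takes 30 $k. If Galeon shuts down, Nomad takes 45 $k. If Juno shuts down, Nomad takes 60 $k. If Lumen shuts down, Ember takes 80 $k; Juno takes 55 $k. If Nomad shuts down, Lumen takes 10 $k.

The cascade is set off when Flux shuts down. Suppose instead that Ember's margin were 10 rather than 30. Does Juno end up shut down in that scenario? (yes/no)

With Ember's margin at 10:
Round 1 — Flux shuts down (initial).
  Ember: +55 → 55 ≥ 10
  Juno: +85 → 85 < 90
  Nomad: +30 → 30 ≥ 30
Round 2 — Ember, Nomad shut down.
  Galeon: +10 → 10 < 40
  Lumen: +10 → 10 < 70
No further shutdowns.

no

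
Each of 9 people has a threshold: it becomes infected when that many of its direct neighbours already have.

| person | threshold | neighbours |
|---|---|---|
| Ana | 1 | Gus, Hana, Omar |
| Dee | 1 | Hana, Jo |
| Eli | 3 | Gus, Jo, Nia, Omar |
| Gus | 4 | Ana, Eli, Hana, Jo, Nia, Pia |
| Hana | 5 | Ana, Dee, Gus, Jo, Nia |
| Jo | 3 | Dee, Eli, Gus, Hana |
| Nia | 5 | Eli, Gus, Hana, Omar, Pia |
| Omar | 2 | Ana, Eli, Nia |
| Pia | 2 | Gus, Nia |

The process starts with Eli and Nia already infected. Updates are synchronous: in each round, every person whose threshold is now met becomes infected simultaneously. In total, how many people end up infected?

4

Round 1 — Eli, Nia become infected (initial).
Round 2 — checking thresholds:
  Gus: 2 of 6 neighbours < 4, below threshold.
  Hana: 1 of 5 neighbours < 5, below threshold.
  Jo: 1 of 4 neighbours < 3, below threshold.
  Omar: 2 of 3 neighbours ≥ 2, becomes infected.
  Pia: 1 of 2 neighbours < 2, below threshold.
Round 3 — checking thresholds:
  Ana: 1 of 3 neighbours ≥ 1, becomes infected.
  Gus: 2 of 6 neighbours < 4, below threshold.
  Hana: 1 of 5 neighbours < 5, below threshold.
  Jo: 1 of 4 neighbours < 3, below threshold.
  Pia: 1 of 2 neighbours < 2, below threshold.
Round 4 — no new infections; cascade stops.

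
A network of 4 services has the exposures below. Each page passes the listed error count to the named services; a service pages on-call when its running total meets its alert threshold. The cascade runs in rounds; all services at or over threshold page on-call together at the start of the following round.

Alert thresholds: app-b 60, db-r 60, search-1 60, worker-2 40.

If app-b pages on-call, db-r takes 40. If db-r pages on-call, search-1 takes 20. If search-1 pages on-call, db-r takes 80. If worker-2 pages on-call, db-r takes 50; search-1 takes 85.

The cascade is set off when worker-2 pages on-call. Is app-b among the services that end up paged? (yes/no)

Round 1 — worker-2 pages on-call (initial).
  db-r: +50 → 50 < 60
  search-1: +85 → 85 ≥ 60
Round 2 — search-1 pages on-call.
  db-r: +80 → 130 ≥ 60
Round 3 — db-r pages on-call.
No further pages.

no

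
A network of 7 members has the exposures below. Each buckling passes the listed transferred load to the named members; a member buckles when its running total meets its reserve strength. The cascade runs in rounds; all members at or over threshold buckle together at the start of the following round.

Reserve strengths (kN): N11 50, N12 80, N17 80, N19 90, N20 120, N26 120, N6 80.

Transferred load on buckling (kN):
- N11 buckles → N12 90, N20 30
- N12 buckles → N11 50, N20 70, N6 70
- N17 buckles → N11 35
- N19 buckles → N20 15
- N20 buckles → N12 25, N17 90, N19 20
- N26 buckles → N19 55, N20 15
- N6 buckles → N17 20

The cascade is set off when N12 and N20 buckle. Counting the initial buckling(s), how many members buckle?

Round 1 — N12, N20 buckle (initial).
  N11: +50 → 50 ≥ 50
  N17: +90 → 90 ≥ 80
  N19: +20 → 20 < 90
  N6: +70 → 70 < 80
Round 2 — N11, N17 buckle.
No further bucklings.

4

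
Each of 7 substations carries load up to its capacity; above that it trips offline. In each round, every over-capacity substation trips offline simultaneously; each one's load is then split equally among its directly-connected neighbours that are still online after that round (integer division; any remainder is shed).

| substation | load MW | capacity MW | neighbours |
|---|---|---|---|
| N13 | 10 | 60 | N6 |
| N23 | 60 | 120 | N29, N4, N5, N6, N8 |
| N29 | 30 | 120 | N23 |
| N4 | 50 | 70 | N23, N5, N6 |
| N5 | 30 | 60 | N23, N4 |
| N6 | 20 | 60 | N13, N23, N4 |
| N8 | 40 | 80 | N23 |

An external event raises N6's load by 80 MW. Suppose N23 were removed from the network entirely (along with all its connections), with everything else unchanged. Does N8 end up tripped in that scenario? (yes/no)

With N23 removed:
Round 1 — N6 at 100 > 60. N6 trips offline.
  N6 sheds 100 MW to N13, N4: 50 each.
    N13: 10+50 = 60 ≤ 60
    N4: 50+50 = 100 > 70
Round 2 — N4 trips offline.
  N4 sheds 100 MW to N5: 100 each.
    N5: 30+100 = 130 > 60
Round 3 — N5 trips offline.
  N5 sheds 130 MW: no online neighbours, lost.
No further trips.

no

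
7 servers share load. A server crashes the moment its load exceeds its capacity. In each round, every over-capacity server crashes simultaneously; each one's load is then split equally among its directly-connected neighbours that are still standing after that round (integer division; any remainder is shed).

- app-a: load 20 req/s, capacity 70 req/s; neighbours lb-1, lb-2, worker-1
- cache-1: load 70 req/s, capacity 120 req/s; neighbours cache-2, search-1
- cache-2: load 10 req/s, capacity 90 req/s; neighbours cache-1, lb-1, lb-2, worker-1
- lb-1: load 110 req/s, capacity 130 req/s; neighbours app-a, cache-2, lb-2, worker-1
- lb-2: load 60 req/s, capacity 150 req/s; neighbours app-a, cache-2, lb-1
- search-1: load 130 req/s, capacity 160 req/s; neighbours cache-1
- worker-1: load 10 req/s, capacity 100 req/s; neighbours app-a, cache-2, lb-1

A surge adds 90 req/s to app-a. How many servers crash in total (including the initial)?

2

Round 1 — app-a at 110 > 70. app-a crashes.
  app-a sheds 110 req/s to lb-1, lb-2, worker-1: 36 each (2 lost).
    lb-1: 110+36 = 146 > 130
    lb-2: 60+36 = 96 ≤ 150
    worker-1: 10+36 = 46 ≤ 100
Round 2 — lb-1 crashes.
  lb-1 sheds 146 req/s to cache-2, lb-2, worker-1: 48 each (2 lost).
    cache-2: 10+48 = 58 ≤ 90
    lb-2: 96+48 = 144 ≤ 150
    worker-1: 46+48 = 94 ≤ 100
No further crashes.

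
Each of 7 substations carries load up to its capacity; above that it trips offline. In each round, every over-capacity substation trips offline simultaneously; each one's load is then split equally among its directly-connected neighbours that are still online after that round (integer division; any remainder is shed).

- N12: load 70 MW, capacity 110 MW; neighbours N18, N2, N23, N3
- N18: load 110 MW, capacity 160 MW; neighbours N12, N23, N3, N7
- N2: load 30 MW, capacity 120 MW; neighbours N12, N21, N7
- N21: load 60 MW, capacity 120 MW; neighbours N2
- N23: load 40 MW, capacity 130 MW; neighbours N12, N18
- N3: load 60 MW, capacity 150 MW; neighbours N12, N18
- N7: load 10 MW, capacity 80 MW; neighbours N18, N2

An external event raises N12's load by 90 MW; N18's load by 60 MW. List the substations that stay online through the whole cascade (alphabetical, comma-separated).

N2, N21, N7

Round 1 — N12 at 160 > 110; N18 at 170 > 160. N12, N18 trip offline.
  N12 sheds 160 MW to N2, N23, N3: 53 each (1 lost).
    N2: 30+53 = 83 ≤ 120
    N23: 40+53 = 93 ≤ 130
    N3: 60+53 = 113 ≤ 150
  N18 sheds 170 MW to N23, N3, N7: 56 each (2 lost).
    N23: 93+56 = 149 > 130
    N3: 113+56 = 169 > 150
    N7: 10+56 = 66 ≤ 80
Round 2 — N23, N3 trip offline.
  N23 sheds 149 MW: no online neighbours, lost.
  N3 sheds 169 MW: no online neighbours, lost.
No further trips.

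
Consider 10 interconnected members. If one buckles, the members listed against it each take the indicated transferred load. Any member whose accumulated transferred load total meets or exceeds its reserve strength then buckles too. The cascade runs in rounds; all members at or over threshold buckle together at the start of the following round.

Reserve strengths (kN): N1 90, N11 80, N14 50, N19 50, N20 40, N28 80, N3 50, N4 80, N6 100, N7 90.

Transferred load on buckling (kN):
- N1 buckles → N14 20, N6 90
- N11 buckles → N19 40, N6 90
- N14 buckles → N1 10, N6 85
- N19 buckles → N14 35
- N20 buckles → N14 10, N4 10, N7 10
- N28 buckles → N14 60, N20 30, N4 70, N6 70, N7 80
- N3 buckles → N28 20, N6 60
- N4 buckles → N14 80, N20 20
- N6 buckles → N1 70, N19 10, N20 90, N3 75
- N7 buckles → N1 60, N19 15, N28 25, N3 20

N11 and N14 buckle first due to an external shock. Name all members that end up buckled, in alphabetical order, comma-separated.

Round 1 — N11, N14 buckle (initial).
  N1: +10 → 10 < 90
  N19: +40 → 40 < 50
  N6: +90+85 → 175 ≥ 100
Round 2 — N6 buckles.
  N1: +70 → 80 < 90
  N19: +10 → 50 ≥ 50
  N20: +90 → 90 ≥ 40
  N3: +75 → 75 ≥ 50
Round 3 — N19, N20, N3 buckle.
  N28: +20 → 20 < 80
  N4: +10 → 10 < 80
  N7: +10 → 10 < 90
No further bucklings.

N11, N14, N19, N20, N3, N6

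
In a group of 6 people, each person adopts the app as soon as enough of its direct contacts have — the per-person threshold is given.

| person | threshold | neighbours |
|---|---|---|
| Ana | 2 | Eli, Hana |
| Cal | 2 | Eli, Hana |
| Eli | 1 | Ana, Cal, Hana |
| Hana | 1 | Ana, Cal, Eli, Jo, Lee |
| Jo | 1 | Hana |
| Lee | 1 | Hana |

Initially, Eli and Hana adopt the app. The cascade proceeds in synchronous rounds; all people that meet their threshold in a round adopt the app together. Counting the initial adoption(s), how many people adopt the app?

Round 1 — Eli, Hana adopt the app (initial).
Round 2 — checking thresholds:
  Ana: 2 of 2 neighbours ≥ 2, adopts the app.
  Cal: 2 of 2 neighbours ≥ 2, adopts the app.
  Jo: 1 of 1 neighbours ≥ 1, adopts the app.
  Lee: 1 of 1 neighbours ≥ 1, adopts the app.
Round 3 — no new adoptions; cascade stops.

6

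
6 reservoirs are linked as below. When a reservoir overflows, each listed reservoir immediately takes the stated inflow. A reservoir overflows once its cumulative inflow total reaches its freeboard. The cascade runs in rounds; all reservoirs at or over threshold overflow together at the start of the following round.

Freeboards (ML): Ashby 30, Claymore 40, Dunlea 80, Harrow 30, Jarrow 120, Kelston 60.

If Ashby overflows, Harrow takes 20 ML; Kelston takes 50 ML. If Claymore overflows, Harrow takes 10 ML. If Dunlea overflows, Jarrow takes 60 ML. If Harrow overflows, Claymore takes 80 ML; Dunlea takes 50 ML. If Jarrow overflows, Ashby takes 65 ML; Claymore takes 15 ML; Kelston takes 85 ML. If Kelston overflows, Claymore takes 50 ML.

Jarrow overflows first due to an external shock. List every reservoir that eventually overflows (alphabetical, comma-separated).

Round 1 — Jarrow overflows (initial).
  Ashby: +65 → 65 ≥ 30
  Claymore: +15 → 15 < 40
  Kelston: +85 → 85 ≥ 60
Round 2 — Ashby, Kelston overflow.
  Claymore: +50 → 65 ≥ 40
  Harrow: +20 → 20 < 30
Round 3 — Claymore overflows.
  Harrow: +10 → 30 ≥ 30
Round 4 — Harrow overflows.
  Dunlea: +50 → 50 < 80
No further overflows.

Ashby, Claymore, Harrow, Jarrow, Kelston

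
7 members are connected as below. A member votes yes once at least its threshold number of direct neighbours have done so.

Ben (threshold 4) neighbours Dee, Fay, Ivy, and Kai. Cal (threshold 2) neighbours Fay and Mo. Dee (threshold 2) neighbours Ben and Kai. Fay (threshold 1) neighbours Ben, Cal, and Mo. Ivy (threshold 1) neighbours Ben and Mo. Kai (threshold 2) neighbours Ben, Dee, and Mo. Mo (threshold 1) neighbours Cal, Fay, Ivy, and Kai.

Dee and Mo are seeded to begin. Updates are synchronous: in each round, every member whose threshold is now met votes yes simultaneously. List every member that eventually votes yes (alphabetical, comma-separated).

Round 1 — Dee, Mo vote yes (initial).
Round 2 — checking thresholds:
  Ben: 1 of 4 neighbours < 4, not yet.
  Cal: 1 of 2 neighbours < 2, not yet.
  Fay: 1 of 3 neighbours ≥ 1, votes yes.
  Ivy: 1 of 2 neighbours ≥ 1, votes yes.
  Kai: 2 of 3 neighbours ≥ 2, votes yes.
Round 3 — checking thresholds:
  Ben: 4 of 4 neighbours ≥ 4, votes yes.
  Cal: 2 of 2 neighbours ≥ 2, votes yes.
Round 4 — no new yes votes; cascade stops.

Ben, Cal, Dee, Fay, Ivy, Kai, Mo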